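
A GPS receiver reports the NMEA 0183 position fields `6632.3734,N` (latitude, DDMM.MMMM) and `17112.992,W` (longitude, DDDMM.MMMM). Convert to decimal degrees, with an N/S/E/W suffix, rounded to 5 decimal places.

Lat: degrees = first 2 digits = 66, minutes = 32.3734; 66 + 32.3734/60 = 66.539557
Lon: degrees = first 3 digits = 171, minutes = 12.992; 171 + 12.992/60 = 171.216533

66.53956° N, 171.21653° W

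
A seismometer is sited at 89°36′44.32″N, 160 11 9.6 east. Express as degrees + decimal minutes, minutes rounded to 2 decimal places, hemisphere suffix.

Latitude: 36 + 44.32/60 = 36.7387′
Lon: 11 + 9.6/60 = 11.1600′

89° 36.74′ N, 160° 11.16′ E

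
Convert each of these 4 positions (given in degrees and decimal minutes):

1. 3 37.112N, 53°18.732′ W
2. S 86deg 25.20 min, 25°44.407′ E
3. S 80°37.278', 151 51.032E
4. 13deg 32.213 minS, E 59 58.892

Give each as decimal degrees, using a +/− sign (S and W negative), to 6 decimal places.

1. 3.618533, -53.312200
2. -86.420000, 25.740117
3. -80.621300, 151.850533
4. -13.536883, 59.981533

Point 1:
  Latitude: 37.112′ = 0.618533°; total 3.6185333
  N ⇒ keep positive
  Lon: 53 + 18.732/60 = 53.3122000
  W → negative
Point 2:
  Lat: 25.2′ = 0.420000°; total 86.4200000
  hemisphere S, so the sign is −
  λ: 44.407′ = 0.740117°; total 25.7401167
  E → positive
Point 3:
  φ: 80 + 37.278/60 = 80.6213000
  hemisphere S, so the sign is −
  λ: 151 + 51.032/60 = 151.8505333
  E ⇒ keep positive
Point 4:
  φ: 13 + 32.213/60 = 13.5368833
  S ⇒ negate
  Lon: 59 + 58.892/60 = 59.9815333
  E → positive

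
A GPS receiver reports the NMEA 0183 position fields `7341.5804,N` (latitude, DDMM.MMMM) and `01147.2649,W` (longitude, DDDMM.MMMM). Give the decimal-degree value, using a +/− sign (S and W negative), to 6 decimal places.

φ: degrees = first 2 digits = 73, minutes = 41.5804; 73 + 41.5804/60 = 73.6930067
N ⇒ keep positive
Lon: split at 3 digits → 011° and 47.2649′; 11 + 47.2649/60 = 11.7877483
W → negative

73.693007, -11.787748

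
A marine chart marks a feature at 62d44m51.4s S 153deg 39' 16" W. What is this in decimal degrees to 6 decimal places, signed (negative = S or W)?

-62.747611, -153.654444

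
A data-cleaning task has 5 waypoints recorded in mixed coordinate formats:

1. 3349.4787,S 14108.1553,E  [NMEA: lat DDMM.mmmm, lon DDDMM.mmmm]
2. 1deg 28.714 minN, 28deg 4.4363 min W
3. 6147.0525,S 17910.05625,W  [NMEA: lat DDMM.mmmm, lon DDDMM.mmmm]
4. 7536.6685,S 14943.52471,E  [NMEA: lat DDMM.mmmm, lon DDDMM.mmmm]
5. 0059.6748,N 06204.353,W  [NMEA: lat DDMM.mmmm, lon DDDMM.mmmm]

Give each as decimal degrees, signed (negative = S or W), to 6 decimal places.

Point 1:
  Lat: split at 2 digits → 33° and 49.4787′; 33 + 49.4787/60 = 33.8246450
  S ⇒ negate
  λ: degrees = first 3 digits = 141, minutes = 8.1553; 141 + 8.1553/60 = 141.1359217
  E → positive
Point 2:
  Latitude: 1 + 28.714/60 = 1.4785667
  N → positive
  Lon: 4.4363′ = 0.073938°; total 28.0739383
  W → negative
Point 3:
  Latitude: split at 2 digits → 61° and 47.0525′; 61 + 47.0525/60 = 61.7842083
  S ⇒ negate
  λ: split at 3 digits → 179° and 10.05625′; 179 + 10.05625/60 = 179.1676042
  W → negative
Point 4:
  Lat: split at 2 digits → 75° and 36.6685′; 75 + 36.6685/60 = 75.6111417
  hemisphere S, so the sign is −
  Longitude: split at 3 digits → 149° and 43.52471′; 149 + 43.52471/60 = 149.7254118
  E ⇒ keep positive
Point 5:
  Latitude: split at 2 digits → 00° and 59.6748′; 0 + 59.6748/60 = 0.9945800
  N → positive
  λ: split at 3 digits → 062° and 4.353′; 62 + 4.353/60 = 62.0725500
  hemisphere W, so the sign is −

1. -33.824645, 141.135922
2. 1.478567, -28.073938
3. -61.784208, -179.167604
4. -75.611142, 149.725412
5. 0.994580, -62.072550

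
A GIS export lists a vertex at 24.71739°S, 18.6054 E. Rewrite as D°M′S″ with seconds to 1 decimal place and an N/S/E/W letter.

24°43′2.6″ S, 18°36′19.4″ E

Latitude: whole degrees 24; 43.04340′ → 43′ and 2.604″
λ: whole degrees 18; 36.32400′ → 36′ and 19.440″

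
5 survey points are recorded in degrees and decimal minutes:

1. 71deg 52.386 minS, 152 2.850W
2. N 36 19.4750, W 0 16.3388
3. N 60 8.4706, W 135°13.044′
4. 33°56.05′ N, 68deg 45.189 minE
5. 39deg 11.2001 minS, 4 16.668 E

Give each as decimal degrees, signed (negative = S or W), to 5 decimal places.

1. -71.87310, -152.04750
2. 36.32458, -0.27231
3. 60.14118, -135.21740
4. 33.93417, 68.75315
5. -39.18667, 4.27780

Point 1:
  Latitude: 52.386′ = 0.873100°; total 71.873100
  S ⇒ negate
  λ: 2.85′ = 0.047500°; total 152.047500
  hemisphere W, so the sign is −
Point 2:
  φ: 19.475′ = 0.324583°; total 36.324583
  N ⇒ keep positive
  Longitude: 16.3388′ = 0.272313°; total 0.272313
  W ⇒ negate
Point 3:
  φ: 8.4706′ = 0.141177°; total 60.141177
  N ⇒ keep positive
  Lon: 13.044′ = 0.217400°; total 135.217400
  W ⇒ negate
Point 4:
  φ: 33 + 56.05/60 = 33.934167
  N → positive
  Lon: 68 + 45.189/60 = 68.753150
  E → positive
Point 5:
  Latitude: 39 + 11.2001/60 = 39.186668
  S → negative
  λ: 16.668′ = 0.277800°; total 4.277800
  E ⇒ keep positive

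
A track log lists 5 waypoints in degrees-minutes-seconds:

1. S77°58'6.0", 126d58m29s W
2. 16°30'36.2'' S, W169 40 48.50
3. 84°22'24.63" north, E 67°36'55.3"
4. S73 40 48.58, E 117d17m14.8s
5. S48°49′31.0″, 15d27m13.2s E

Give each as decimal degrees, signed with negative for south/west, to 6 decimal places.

Point 1:
  φ: 77 + 58/60 + 6/3600 = 77.9683333
  S ⇒ negate
  Longitude: 126 + 58/60 + 29/3600 = 126.9747222
  hemisphere W, so the sign is −
Point 2:
  φ: 16 + 30/60 + 36.2/3600 = 16.5100556
  S → negative
  λ: 169 + 40/60 + 48.5/3600 = 169.6801389
  hemisphere W, so the sign is −
Point 3:
  φ: 22′ + 24.63″ = 22.41050′; 84 + 22.41050/60 = 84.3735083
  N → positive
  Longitude: 36′ + 55.3″ = 36.92167′; 67 + 36.92167/60 = 67.6153611
  E → positive
Point 4:
  Latitude: 73° + 40/60 + 48.58/3600 = 73 + 0.666667 + 0.013494 = 73.6801611
  S → negative
  λ: 117 + 17/60 + 14.8/3600 = 117.2874444
  E ⇒ keep positive
Point 5:
  φ: 48 + 49/60 + 31/3600 = 48.8252778
  S ⇒ negate
  Lon: 15 + 27/60 + 13.2/3600 = 15.4536667
  E ⇒ keep positive

1. -77.968333, -126.974722
2. -16.510056, -169.680139
3. 84.373508, 67.615361
4. -73.680161, 117.287444
5. -48.825278, 15.453667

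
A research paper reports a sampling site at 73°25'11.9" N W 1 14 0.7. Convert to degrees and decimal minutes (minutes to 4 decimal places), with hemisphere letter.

73° 25.1983′ N, 1° 14.0117′ W

Latitude: 25 + 11.9/60 = 25.198333′
Lon: 14 + 0.7/60 = 14.011667′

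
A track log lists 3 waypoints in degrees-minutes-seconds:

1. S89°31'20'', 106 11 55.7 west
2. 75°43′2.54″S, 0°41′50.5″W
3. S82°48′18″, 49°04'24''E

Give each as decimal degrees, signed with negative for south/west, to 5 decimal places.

1. -89.52222, -106.19881
2. -75.71737, -0.69736
3. -82.80500, 49.07333

Point 1:
  Latitude: 31′ + 20″ = 31.33333′; 89 + 31.33333/60 = 89.522222
  hemisphere S, so the sign is −
  Longitude: 11′ + 55.7″ = 11.92833′; 106 + 11.92833/60 = 106.198806
  W → negative
Point 2:
  φ: 43′ + 2.54″ = 43.04233′; 75 + 43.04233/60 = 75.717372
  hemisphere S, so the sign is −
  Longitude: 0 + 41/60 + 50.5/3600 = 0.697361
  hemisphere W, so the sign is −
Point 3:
  Latitude: 82 + 48/60 + 18/3600 = 82.805000
  S → negative
  Lon: 4′ + 24″ = 4.40000′; 49 + 4.40000/60 = 49.073333
  E → positive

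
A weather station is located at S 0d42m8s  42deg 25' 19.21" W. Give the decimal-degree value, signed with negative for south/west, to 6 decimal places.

Lat: 42′ + 8″ = 42.13333′; 0 + 42.13333/60 = 0.7022222
hemisphere S, so the sign is −
Longitude: 42 + 25/60 + 19.21/3600 = 42.4220028
hemisphere W, so the sign is −

-0.702222, -42.422003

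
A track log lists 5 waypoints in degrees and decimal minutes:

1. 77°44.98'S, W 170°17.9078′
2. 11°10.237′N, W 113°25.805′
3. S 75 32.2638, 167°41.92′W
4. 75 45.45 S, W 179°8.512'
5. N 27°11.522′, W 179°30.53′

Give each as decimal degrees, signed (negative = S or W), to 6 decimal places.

Point 1:
  φ: 44.98′ = 0.749667°; total 77.7496667
  hemisphere S, so the sign is −
  λ: 17.9078′ = 0.298463°; total 170.2984633
  W → negative
Point 2:
  Latitude: 11 + 10.237/60 = 11.1706167
  N ⇒ keep positive
  λ: 113 + 25.805/60 = 113.4300833
  hemisphere W, so the sign is −
Point 3:
  Latitude: 75 + 32.2638/60 = 75.5377300
  hemisphere S, so the sign is −
  Lon: 41.92′ = 0.698667°; total 167.6986667
  W ⇒ negate
Point 4:
  φ: 75 + 45.45/60 = 75.7575000
  S ⇒ negate
  Lon: 8.512′ = 0.141867°; total 179.1418667
  W ⇒ negate
Point 5:
  Lat: 27 + 11.522/60 = 27.1920333
  N ⇒ keep positive
  Lon: 179 + 30.53/60 = 179.5088333
  W ⇒ negate

1. -77.749667, -170.298463
2. 11.170617, -113.430083
3. -75.537730, -167.698667
4. -75.757500, -179.141867
5. 27.192033, -179.508833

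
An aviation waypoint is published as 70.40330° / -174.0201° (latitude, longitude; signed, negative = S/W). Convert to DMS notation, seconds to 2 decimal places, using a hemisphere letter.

70°24′11.88″ N, 174°01′12.36″ W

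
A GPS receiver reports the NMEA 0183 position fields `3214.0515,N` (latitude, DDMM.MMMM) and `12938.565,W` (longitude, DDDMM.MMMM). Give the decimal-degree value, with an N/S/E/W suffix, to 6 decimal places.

32.234192° N, 129.642750° W

Lat: split at 2 digits → 32° and 14.0515′; 32 + 14.0515/60 = 32.2341917
Longitude: degrees = first 3 digits = 129, minutes = 38.565; 129 + 38.565/60 = 129.6427500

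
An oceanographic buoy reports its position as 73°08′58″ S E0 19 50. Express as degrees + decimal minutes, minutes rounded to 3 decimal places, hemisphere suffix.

73° 8.967′ S, 0° 19.833′ E

Lat: 8 + 58/60 = 8.96667′
λ: seconds/60 = 0.83333; minutes = 19 + 0.83333 = 19.83333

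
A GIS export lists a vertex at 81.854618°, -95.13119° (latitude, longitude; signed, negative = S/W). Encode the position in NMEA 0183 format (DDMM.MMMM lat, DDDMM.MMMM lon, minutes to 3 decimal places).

8151.277,N / 09507.871,W

Lat: 81° + 0.854618 × 60 = 81° 51.27708′
Longitude is negative → W; |value| = 95.131190
Lon: 95° + 0.131190 × 60 = 95° 7.87140′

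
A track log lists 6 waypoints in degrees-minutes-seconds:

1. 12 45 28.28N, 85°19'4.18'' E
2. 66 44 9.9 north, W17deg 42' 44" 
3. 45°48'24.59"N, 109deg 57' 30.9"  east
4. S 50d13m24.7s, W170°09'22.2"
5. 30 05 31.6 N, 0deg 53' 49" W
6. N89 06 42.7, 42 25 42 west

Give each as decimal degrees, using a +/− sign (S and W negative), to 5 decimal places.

Point 1:
  Lat: 12° + 45/60 + 28.28/3600 = 12 + 0.750000 + 0.007856 = 12.757856
  N → positive
  Lon: 85 + 19/60 + 4.18/3600 = 85.317828
  E ⇒ keep positive
Point 2:
  Lat: 44′ + 9.9″ = 44.16500′; 66 + 44.16500/60 = 66.736083
  N ⇒ keep positive
  Longitude: 17° + 42/60 + 44/3600 = 17 + 0.700000 + 0.012222 = 17.712222
  W ⇒ negate
Point 3:
  Lat: 45 + 48/60 + 24.59/3600 = 45.806831
  N ⇒ keep positive
  Lon: 109 + 57/60 + 30.9/3600 = 109.958583
  E → positive
Point 4:
  Lat: 50° + 13/60 + 24.7/3600 = 50 + 0.216667 + 0.006861 = 50.223528
  hemisphere S, so the sign is −
  Lon: 170 + 9/60 + 22.2/3600 = 170.156167
  W → negative
Point 5:
  φ: 5′ + 31.6″ = 5.52667′; 30 + 5.52667/60 = 30.092111
  N → positive
  λ: 0 + 53/60 + 49/3600 = 0.896944
  hemisphere W, so the sign is −
Point 6:
  φ: 89 + 6/60 + 42.7/3600 = 89.111861
  N ⇒ keep positive
  Longitude: 42° + 25/60 + 42/3600 = 42 + 0.416667 + 0.011667 = 42.428333
  hemisphere W, so the sign is −

1. 12.75786, 85.31783
2. 66.73608, -17.71222
3. 45.80683, 109.95858
4. -50.22353, -170.15617
5. 30.09211, -0.89694
6. 89.11186, -42.42833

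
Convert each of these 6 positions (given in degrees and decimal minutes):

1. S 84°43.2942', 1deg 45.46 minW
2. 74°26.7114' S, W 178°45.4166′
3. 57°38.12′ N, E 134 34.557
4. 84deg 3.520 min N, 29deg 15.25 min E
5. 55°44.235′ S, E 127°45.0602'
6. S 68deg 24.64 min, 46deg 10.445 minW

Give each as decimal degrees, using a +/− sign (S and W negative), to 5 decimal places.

1. -84.72157, -1.75767
2. -74.44519, -178.75694
3. 57.63533, 134.57595
4. 84.05867, 29.25417
5. -55.73725, 127.75100
6. -68.41067, -46.17408

Point 1:
  φ: 43.2942′ = 0.721570°; total 84.721570
  S → negative
  Longitude: 1 + 45.46/60 = 1.757667
  W → negative
Point 2:
  φ: 74 + 26.7114/60 = 74.445190
  hemisphere S, so the sign is −
  Longitude: 45.4166′ = 0.756943°; total 178.756943
  hemisphere W, so the sign is −
Point 3:
  φ: 57 + 38.12/60 = 57.635333
  N → positive
  Lon: 134 + 34.557/60 = 134.575950
  E ⇒ keep positive
Point 4:
  Lat: 3.52′ = 0.058667°; total 84.058667
  N ⇒ keep positive
  Lon: 15.25′ = 0.254167°; total 29.254167
  E → positive
Point 5:
  Latitude: 55 + 44.235/60 = 55.737250
  S ⇒ negate
  Lon: 45.0602′ = 0.751003°; total 127.751003
  E → positive
Point 6:
  Latitude: 68 + 24.64/60 = 68.410667
  hemisphere S, so the sign is −
  Longitude: 46 + 10.445/60 = 46.174083
  W ⇒ negate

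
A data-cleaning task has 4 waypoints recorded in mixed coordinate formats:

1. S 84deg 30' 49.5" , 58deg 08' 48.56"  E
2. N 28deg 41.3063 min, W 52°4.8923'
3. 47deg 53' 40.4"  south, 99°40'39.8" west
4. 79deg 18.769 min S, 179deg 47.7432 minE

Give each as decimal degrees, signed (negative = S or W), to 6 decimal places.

Point 1:
  Latitude: 84° + 30/60 + 49.5/3600 = 84 + 0.500000 + 0.013750 = 84.5137500
  S ⇒ negate
  Longitude: 58 + 8/60 + 48.56/3600 = 58.1468222
  E ⇒ keep positive
Point 2:
  Lat: 41.3063′ = 0.688438°; total 28.6884383
  N → positive
  Longitude: 4.8923′ = 0.081538°; total 52.0815383
  W → negative
Point 3:
  Lat: 47 + 53/60 + 40.4/3600 = 47.8945556
  S ⇒ negate
  λ: 99° + 40/60 + 39.8/3600 = 99 + 0.666667 + 0.011056 = 99.6777222
  W ⇒ negate
Point 4:
  Latitude: 79 + 18.769/60 = 79.3128167
  hemisphere S, so the sign is −
  λ: 179 + 47.7432/60 = 179.7957200
  E ⇒ keep positive

1. -84.513750, 58.146822
2. 28.688438, -52.081538
3. -47.894556, -99.677722
4. -79.312817, 179.795720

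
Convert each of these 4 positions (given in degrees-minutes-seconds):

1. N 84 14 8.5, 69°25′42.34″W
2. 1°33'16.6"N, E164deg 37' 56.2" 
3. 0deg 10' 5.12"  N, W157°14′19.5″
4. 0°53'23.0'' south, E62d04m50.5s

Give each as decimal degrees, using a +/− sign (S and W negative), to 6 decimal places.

Point 1:
  Latitude: 84 + 14/60 + 8.5/3600 = 84.2356944
  N ⇒ keep positive
  Longitude: 69° + 25/60 + 42.34/3600 = 69 + 0.416667 + 0.011761 = 69.4284278
  W → negative
Point 2:
  Latitude: 1° + 33/60 + 16.6/3600 = 1 + 0.550000 + 0.004611 = 1.5546111
  N → positive
  Longitude: 164 + 37/60 + 56.2/3600 = 164.6322778
  E → positive
Point 3:
  φ: 0 + 10/60 + 5.12/3600 = 0.1680889
  N → positive
  Lon: 157 + 14/60 + 19.5/3600 = 157.2387500
  W → negative
Point 4:
  Lat: 0 + 53/60 + 23/3600 = 0.8897222
  hemisphere S, so the sign is −
  Lon: 4′ + 50.5″ = 4.84167′; 62 + 4.84167/60 = 62.0806944
  E → positive

1. 84.235694, -69.428428
2. 1.554611, 164.632278
3. 0.168089, -157.238750
4. -0.889722, 62.080694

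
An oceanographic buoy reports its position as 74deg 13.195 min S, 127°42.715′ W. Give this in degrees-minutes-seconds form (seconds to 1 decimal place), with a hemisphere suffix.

Lat: fractional minutes 0.19500 × 60 = 11.700″
Lon: fractional minutes 0.71500 × 60 = 42.900″

74°13′11.7″ S, 127°42′42.9″ W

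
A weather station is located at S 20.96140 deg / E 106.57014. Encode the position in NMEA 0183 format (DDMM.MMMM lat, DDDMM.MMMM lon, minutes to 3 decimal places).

φ: 20° + 0.961400 × 60 = 20° 57.68400′
Lon: fractional part 0.570140 → 34.20840 minutes

2057.684,S / 10634.208,E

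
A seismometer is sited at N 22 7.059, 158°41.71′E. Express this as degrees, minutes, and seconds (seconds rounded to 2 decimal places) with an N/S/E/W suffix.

22°07′3.54″ N, 158°41′42.60″ E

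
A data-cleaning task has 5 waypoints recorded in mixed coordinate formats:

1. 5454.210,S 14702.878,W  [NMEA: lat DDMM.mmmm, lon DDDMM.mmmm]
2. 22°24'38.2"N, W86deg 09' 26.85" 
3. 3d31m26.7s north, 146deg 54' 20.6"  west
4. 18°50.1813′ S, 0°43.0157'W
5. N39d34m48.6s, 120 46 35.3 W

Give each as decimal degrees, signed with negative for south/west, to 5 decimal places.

1. -54.90350, -147.04797
2. 22.41061, -86.15746
3. 3.52408, -146.90572
4. -18.83636, -0.71693
5. 39.58017, -120.77647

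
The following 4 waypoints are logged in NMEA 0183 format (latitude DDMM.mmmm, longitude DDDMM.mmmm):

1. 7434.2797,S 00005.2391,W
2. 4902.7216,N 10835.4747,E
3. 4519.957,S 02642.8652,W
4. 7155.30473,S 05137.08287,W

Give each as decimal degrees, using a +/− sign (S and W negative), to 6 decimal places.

Point 1:
  Latitude: split at 2 digits → 74° and 34.2797′; 74 + 34.2797/60 = 74.5713283
  hemisphere S, so the sign is −
  λ: split at 3 digits → 000° and 5.2391′; 0 + 5.2391/60 = 0.0873183
  W ⇒ negate
Point 2:
  Lat: degrees = first 2 digits = 49, minutes = 2.7216; 49 + 2.7216/60 = 49.0453600
  N → positive
  Longitude: split at 3 digits → 108° and 35.4747′; 108 + 35.4747/60 = 108.5912450
  E → positive
Point 3:
  Latitude: split at 2 digits → 45° and 19.957′; 45 + 19.957/60 = 45.3326167
  hemisphere S, so the sign is −
  Lon: split at 3 digits → 026° and 42.8652′; 26 + 42.8652/60 = 26.7144200
  W → negative
Point 4:
  φ: split at 2 digits → 71° and 55.30473′; 71 + 55.30473/60 = 71.9217455
  hemisphere S, so the sign is −
  Lon: split at 3 digits → 051° and 37.08287′; 51 + 37.08287/60 = 51.6180478
  hemisphere W, so the sign is −

1. -74.571328, -0.087318
2. 49.045360, 108.591245
3. -45.332617, -26.714420
4. -71.921746, -51.618048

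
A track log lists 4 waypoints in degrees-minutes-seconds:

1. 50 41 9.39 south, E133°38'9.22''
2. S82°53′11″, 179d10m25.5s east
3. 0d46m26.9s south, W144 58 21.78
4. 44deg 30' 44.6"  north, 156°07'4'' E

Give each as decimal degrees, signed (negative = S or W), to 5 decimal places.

1. -50.68594, 133.63589
2. -82.88639, 179.17375
3. -0.77414, -144.97272
4. 44.51239, 156.11778

Point 1:
  Latitude: 50 + 41/60 + 9.39/3600 = 50.685942
  hemisphere S, so the sign is −
  Lon: 38′ + 9.22″ = 38.15367′; 133 + 38.15367/60 = 133.635894
  E → positive
Point 2:
  φ: 82 + 53/60 + 11/3600 = 82.886389
  S → negative
  Longitude: 10′ + 25.5″ = 10.42500′; 179 + 10.42500/60 = 179.173750
  E ⇒ keep positive
Point 3:
  Lat: 46′ + 26.9″ = 46.44833′; 0 + 46.44833/60 = 0.774139
  S → negative
  Longitude: 144 + 58/60 + 21.78/3600 = 144.972717
  W → negative
Point 4:
  Lat: 30′ + 44.6″ = 30.74333′; 44 + 30.74333/60 = 44.512389
  N → positive
  λ: 156° + 7/60 + 4/3600 = 156 + 0.116667 + 0.001111 = 156.117778
  E ⇒ keep positive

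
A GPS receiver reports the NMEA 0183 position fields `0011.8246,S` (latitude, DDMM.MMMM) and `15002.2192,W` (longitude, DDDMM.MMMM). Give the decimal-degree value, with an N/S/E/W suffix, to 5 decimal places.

0.19708° S, 150.03699° W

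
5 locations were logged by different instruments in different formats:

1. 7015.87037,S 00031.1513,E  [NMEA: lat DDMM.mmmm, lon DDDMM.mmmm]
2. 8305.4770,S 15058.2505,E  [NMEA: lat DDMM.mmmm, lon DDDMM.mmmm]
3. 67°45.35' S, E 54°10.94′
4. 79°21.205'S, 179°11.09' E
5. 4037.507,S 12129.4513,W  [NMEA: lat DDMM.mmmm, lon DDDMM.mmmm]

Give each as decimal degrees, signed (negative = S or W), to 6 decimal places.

Point 1:
  φ: degrees = first 2 digits = 70, minutes = 15.87037; 70 + 15.87037/60 = 70.2645062
  S → negative
  λ: degrees = first 3 digits = 0, minutes = 31.1513; 0 + 31.1513/60 = 0.5191883
  E → positive
Point 2:
  Latitude: split at 2 digits → 83° and 5.477′; 83 + 5.477/60 = 83.0912833
  S → negative
  λ: split at 3 digits → 150° and 58.2505′; 150 + 58.2505/60 = 150.9708417
  E → positive
Point 3:
  Lat: 67 + 45.35/60 = 67.7558333
  S ⇒ negate
  λ: 54 + 10.94/60 = 54.1823333
  E → positive
Point 4:
  φ: 79 + 21.205/60 = 79.3534167
  S → negative
  Lon: 11.09′ = 0.184833°; total 179.1848333
  E ⇒ keep positive
Point 5:
  φ: split at 2 digits → 40° and 37.507′; 40 + 37.507/60 = 40.6251167
  hemisphere S, so the sign is −
  Lon: split at 3 digits → 121° and 29.4513′; 121 + 29.4513/60 = 121.4908550
  hemisphere W, so the sign is −

1. -70.264506, 0.519188
2. -83.091283, 150.970842
3. -67.755833, 54.182333
4. -79.353417, 179.184833
5. -40.625117, -121.490855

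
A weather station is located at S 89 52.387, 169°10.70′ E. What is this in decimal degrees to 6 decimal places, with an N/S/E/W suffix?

Latitude: 89 + 52.387/60 = 89.8731167
λ: 10.7′ = 0.178333°; total 169.1783333

89.873117° S, 169.178333° E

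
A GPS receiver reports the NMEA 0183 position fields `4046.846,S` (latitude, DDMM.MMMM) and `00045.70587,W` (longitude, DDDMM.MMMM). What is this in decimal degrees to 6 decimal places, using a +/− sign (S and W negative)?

-40.780767, -0.761765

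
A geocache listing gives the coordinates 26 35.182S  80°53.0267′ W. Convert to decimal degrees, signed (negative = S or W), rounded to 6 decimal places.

Lat: 26 + 35.182/60 = 26.5863667
S ⇒ negate
Longitude: 53.0267′ = 0.883778°; total 80.8837783
hemisphere W, so the sign is −

-26.586367, -80.883778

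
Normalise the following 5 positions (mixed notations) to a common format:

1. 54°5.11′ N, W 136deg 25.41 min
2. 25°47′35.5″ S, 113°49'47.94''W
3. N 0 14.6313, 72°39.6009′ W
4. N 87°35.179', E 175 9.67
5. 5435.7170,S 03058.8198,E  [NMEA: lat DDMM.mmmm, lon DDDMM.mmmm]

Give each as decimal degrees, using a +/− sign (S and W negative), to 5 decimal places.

1. 54.08517, -136.42350
2. -25.79319, -113.82998
3. 0.24386, -72.66002
4. 87.58632, 175.16117
5. -54.59528, 30.98033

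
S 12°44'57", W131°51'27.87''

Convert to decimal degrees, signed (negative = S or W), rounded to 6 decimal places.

φ: 12° + 44/60 + 57/3600 = 12 + 0.733333 + 0.015833 = 12.7491667
hemisphere S, so the sign is −
λ: 131 + 51/60 + 27.87/3600 = 131.8577417
W → negative

-12.749167, -131.857742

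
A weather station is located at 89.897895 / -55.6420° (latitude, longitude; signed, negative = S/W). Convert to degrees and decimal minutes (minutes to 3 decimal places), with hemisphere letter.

φ: fractional part 0.897895 → 53.87370 minutes
Longitude is negative → W; |value| = 55.642000
Lon: 55° + 0.642000 × 60 = 55° 38.52000′

89° 53.874′ N, 55° 38.520′ W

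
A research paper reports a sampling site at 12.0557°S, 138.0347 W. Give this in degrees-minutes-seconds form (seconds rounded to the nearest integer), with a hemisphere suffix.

φ: 0.055700 × 60 = 3.34200′ → 3′, remainder × 60 = 20.52″
λ: whole degrees 138; 2.08200′ → 2′ and 4.92″

12°03′21″ S, 138°02′5″ W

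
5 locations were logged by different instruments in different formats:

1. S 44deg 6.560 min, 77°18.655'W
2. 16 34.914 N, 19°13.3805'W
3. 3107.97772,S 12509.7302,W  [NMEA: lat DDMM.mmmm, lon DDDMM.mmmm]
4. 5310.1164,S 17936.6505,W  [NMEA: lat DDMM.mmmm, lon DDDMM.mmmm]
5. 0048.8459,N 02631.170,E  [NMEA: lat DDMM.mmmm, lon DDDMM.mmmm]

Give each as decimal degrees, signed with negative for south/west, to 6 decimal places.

1. -44.109333, -77.310917
2. 16.581900, -19.223008
3. -31.132962, -125.162170
4. -53.168607, -179.610842
5. 0.814098, 26.519500

Point 1:
  φ: 6.56′ = 0.109333°; total 44.1093333
  S ⇒ negate
  λ: 18.655′ = 0.310917°; total 77.3109167
  W → negative
Point 2:
  φ: 16 + 34.914/60 = 16.5819000
  N ⇒ keep positive
  λ: 13.3805′ = 0.223008°; total 19.2230083
  W ⇒ negate
Point 3:
  Lat: split at 2 digits → 31° and 7.97772′; 31 + 7.97772/60 = 31.1329620
  S ⇒ negate
  Lon: split at 3 digits → 125° and 9.7302′; 125 + 9.7302/60 = 125.1621700
  W ⇒ negate
Point 4:
  Latitude: degrees = first 2 digits = 53, minutes = 10.1164; 53 + 10.1164/60 = 53.1686067
  S ⇒ negate
  Lon: split at 3 digits → 179° and 36.6505′; 179 + 36.6505/60 = 179.6108417
  W ⇒ negate
Point 5:
  φ: degrees = first 2 digits = 0, minutes = 48.8459; 0 + 48.8459/60 = 0.8140983
  N → positive
  λ: degrees = first 3 digits = 26, minutes = 31.17; 26 + 31.17/60 = 26.5195000
  E → positive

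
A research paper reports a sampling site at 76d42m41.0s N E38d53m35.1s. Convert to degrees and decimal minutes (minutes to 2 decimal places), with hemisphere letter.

76° 42.68′ N, 38° 53.59′ E

φ: 42 + 41/60 = 42.6833′
λ: 53 + 35.1/60 = 53.5850′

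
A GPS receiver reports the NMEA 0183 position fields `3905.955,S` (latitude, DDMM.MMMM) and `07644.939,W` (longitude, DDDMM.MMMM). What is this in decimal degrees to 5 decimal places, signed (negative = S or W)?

Latitude: degrees = first 2 digits = 39, minutes = 5.955; 39 + 5.955/60 = 39.099250
hemisphere S, so the sign is −
λ: degrees = first 3 digits = 76, minutes = 44.939; 76 + 44.939/60 = 76.748983
W ⇒ negate

-39.09925, -76.74898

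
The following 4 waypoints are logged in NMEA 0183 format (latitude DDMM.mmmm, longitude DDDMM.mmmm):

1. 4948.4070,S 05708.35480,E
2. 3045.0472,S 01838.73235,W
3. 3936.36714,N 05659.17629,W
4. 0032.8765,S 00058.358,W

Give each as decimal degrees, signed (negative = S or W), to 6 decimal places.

Point 1:
  Latitude: degrees = first 2 digits = 49, minutes = 48.407; 49 + 48.407/60 = 49.8067833
  hemisphere S, so the sign is −
  Lon: split at 3 digits → 057° and 8.3548′; 57 + 8.3548/60 = 57.1392467
  E → positive
Point 2:
  φ: split at 2 digits → 30° and 45.0472′; 30 + 45.0472/60 = 30.7507867
  S → negative
  λ: split at 3 digits → 018° and 38.73235′; 18 + 38.73235/60 = 18.6455392
  W ⇒ negate
Point 3:
  Lat: degrees = first 2 digits = 39, minutes = 36.36714; 39 + 36.36714/60 = 39.6061190
  N → positive
  Longitude: degrees = first 3 digits = 56, minutes = 59.17629; 56 + 59.17629/60 = 56.9862715
  W ⇒ negate
Point 4:
  φ: split at 2 digits → 00° and 32.8765′; 0 + 32.8765/60 = 0.5479417
  hemisphere S, so the sign is −
  Longitude: degrees = first 3 digits = 0, minutes = 58.358; 0 + 58.358/60 = 0.9726333
  W ⇒ negate

1. -49.806783, 57.139247
2. -30.750787, -18.645539
3. 39.606119, -56.986272
4. -0.547942, -0.972633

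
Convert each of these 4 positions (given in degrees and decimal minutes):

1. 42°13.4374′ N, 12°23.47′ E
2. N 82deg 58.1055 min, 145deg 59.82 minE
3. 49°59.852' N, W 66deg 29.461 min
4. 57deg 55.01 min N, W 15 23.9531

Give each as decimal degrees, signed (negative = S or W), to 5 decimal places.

Point 1:
  φ: 42 + 13.4374/60 = 42.223957
  N → positive
  Longitude: 12 + 23.47/60 = 12.391167
  E → positive
Point 2:
  Lat: 58.1055′ = 0.968425°; total 82.968425
  N ⇒ keep positive
  Lon: 59.82′ = 0.997000°; total 145.997000
  E → positive
Point 3:
  Latitude: 49 + 59.852/60 = 49.997533
  N ⇒ keep positive
  λ: 66 + 29.461/60 = 66.491017
  W ⇒ negate
Point 4:
  Lat: 57 + 55.01/60 = 57.916833
  N ⇒ keep positive
  λ: 15 + 23.9531/60 = 15.399218
  W → negative

1. 42.22396, 12.39117
2. 82.96843, 145.99700
3. 49.99753, -66.49102
4. 57.91683, -15.39922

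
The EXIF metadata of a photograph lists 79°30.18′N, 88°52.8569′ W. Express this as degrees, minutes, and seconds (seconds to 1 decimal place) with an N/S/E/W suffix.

Lat: 30.18000′ → 30′ and 0.18000 × 60 = 10.800″
Longitude: fractional minutes 0.85690 × 60 = 51.414″

79°30′10.8″ N, 88°52′51.4″ W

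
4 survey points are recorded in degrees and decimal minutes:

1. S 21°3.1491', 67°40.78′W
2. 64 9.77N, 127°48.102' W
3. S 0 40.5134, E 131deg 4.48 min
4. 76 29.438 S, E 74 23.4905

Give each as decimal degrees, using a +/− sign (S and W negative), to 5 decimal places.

1. -21.05249, -67.67967
2. 64.16283, -127.80170
3. -0.67522, 131.07467
4. -76.49063, 74.39151

Point 1:
  Lat: 21 + 3.1491/60 = 21.052485
  S → negative
  Longitude: 40.78′ = 0.679667°; total 67.679667
  W ⇒ negate
Point 2:
  Lat: 9.77′ = 0.162833°; total 64.162833
  N → positive
  Longitude: 48.102′ = 0.801700°; total 127.801700
  hemisphere W, so the sign is −
Point 3:
  φ: 40.5134′ = 0.675223°; total 0.675223
  hemisphere S, so the sign is −
  λ: 131 + 4.48/60 = 131.074667
  E ⇒ keep positive
Point 4:
  φ: 29.438′ = 0.490633°; total 76.490633
  S ⇒ negate
  Longitude: 74 + 23.4905/60 = 74.391508
  E → positive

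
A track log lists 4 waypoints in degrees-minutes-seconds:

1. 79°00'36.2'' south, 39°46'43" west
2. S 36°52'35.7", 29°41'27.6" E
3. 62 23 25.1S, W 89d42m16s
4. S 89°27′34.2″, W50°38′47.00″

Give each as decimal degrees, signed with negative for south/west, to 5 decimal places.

Point 1:
  Latitude: 0′ + 36.2″ = 0.60333′; 79 + 0.60333/60 = 79.010056
  S ⇒ negate
  Lon: 39° + 46/60 + 43/3600 = 39 + 0.766667 + 0.011944 = 39.778611
  W → negative
Point 2:
  φ: 52′ + 35.7″ = 52.59500′; 36 + 52.59500/60 = 36.876583
  hemisphere S, so the sign is −
  λ: 29° + 41/60 + 27.6/3600 = 29 + 0.683333 + 0.007667 = 29.691000
  E → positive
Point 3:
  φ: 62 + 23/60 + 25.1/3600 = 62.390306
  S ⇒ negate
  Longitude: 89 + 42/60 + 16/3600 = 89.704444
  W ⇒ negate
Point 4:
  Lat: 89° + 27/60 + 34.2/3600 = 89 + 0.450000 + 0.009500 = 89.459500
  hemisphere S, so the sign is −
  λ: 38′ + 47″ = 38.78333′; 50 + 38.78333/60 = 50.646389
  W → negative

1. -79.01006, -39.77861
2. -36.87658, 29.69100
3. -62.39031, -89.70444
4. -89.45950, -50.64639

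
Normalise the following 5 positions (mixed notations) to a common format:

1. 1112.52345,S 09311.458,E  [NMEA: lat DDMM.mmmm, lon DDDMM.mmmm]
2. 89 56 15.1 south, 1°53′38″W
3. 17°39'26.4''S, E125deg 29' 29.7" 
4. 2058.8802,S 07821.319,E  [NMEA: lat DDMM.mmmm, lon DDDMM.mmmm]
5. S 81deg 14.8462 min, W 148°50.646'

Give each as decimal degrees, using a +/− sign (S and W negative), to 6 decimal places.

Point 1:
  Lat: degrees = first 2 digits = 11, minutes = 12.52345; 11 + 12.52345/60 = 11.2087242
  hemisphere S, so the sign is −
  Longitude: split at 3 digits → 093° and 11.458′; 93 + 11.458/60 = 93.1909667
  E → positive
Point 2:
  Latitude: 89 + 56/60 + 15.1/3600 = 89.9375278
  S → negative
  λ: 53′ + 38″ = 53.63333′; 1 + 53.63333/60 = 1.8938889
  W ⇒ negate
Point 3:
  Latitude: 39′ + 26.4″ = 39.44000′; 17 + 39.44000/60 = 17.6573333
  hemisphere S, so the sign is −
  Lon: 29′ + 29.7″ = 29.49500′; 125 + 29.49500/60 = 125.4915833
  E ⇒ keep positive
Point 4:
  φ: degrees = first 2 digits = 20, minutes = 58.8802; 20 + 58.8802/60 = 20.9813367
  S ⇒ negate
  λ: split at 3 digits → 078° and 21.319′; 78 + 21.319/60 = 78.3553167
  E → positive
Point 5:
  φ: 14.8462′ = 0.247437°; total 81.2474367
  S → negative
  Lon: 50.646′ = 0.844100°; total 148.8441000
  W → negative

1. -11.208724, 93.190967
2. -89.937528, -1.893889
3. -17.657333, 125.491583
4. -20.981337, 78.355317
5. -81.247437, -148.844100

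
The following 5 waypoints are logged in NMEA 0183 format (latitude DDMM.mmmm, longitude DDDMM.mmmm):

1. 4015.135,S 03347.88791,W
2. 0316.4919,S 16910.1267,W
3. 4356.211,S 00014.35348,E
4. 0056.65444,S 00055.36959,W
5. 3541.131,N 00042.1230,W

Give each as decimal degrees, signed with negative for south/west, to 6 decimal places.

1. -40.252250, -33.798132
2. -3.274865, -169.168778
3. -43.936850, 0.239225
4. -0.944241, -0.922827
5. 35.685517, -0.702050

Point 1:
  φ: split at 2 digits → 40° and 15.135′; 40 + 15.135/60 = 40.2522500
  hemisphere S, so the sign is −
  Lon: split at 3 digits → 033° and 47.88791′; 33 + 47.88791/60 = 33.7981318
  W → negative
Point 2:
  Lat: split at 2 digits → 03° and 16.4919′; 3 + 16.4919/60 = 3.2748650
  S ⇒ negate
  Lon: degrees = first 3 digits = 169, minutes = 10.1267; 169 + 10.1267/60 = 169.1687783
  W → negative
Point 3:
  Latitude: degrees = first 2 digits = 43, minutes = 56.211; 43 + 56.211/60 = 43.9368500
  S → negative
  Longitude: degrees = first 3 digits = 0, minutes = 14.35348; 0 + 14.35348/60 = 0.2392247
  E → positive
Point 4:
  Lat: degrees = first 2 digits = 0, minutes = 56.65444; 0 + 56.65444/60 = 0.9442407
  hemisphere S, so the sign is −
  λ: split at 3 digits → 000° and 55.36959′; 0 + 55.36959/60 = 0.9228265
  hemisphere W, so the sign is −
Point 5:
  φ: split at 2 digits → 35° and 41.131′; 35 + 41.131/60 = 35.6855167
  N ⇒ keep positive
  Lon: split at 3 digits → 000° and 42.123′; 0 + 42.123/60 = 0.7020500
  hemisphere W, so the sign is −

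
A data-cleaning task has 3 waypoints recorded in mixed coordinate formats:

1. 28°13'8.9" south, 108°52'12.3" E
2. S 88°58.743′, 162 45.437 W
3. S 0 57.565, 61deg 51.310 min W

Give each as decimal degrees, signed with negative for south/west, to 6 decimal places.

1. -28.219139, 108.870083
2. -88.979050, -162.757283
3. -0.959417, -61.855167

Point 1:
  φ: 13′ + 8.9″ = 13.14833′; 28 + 13.14833/60 = 28.2191389
  S → negative
  Lon: 108 + 52/60 + 12.3/3600 = 108.8700833
  E ⇒ keep positive
Point 2:
  Latitude: 58.743′ = 0.979050°; total 88.9790500
  S → negative
  Longitude: 162 + 45.437/60 = 162.7572833
  W → negative
Point 3:
  φ: 57.565′ = 0.959417°; total 0.9594167
  hemisphere S, so the sign is −
  Longitude: 51.31′ = 0.855167°; total 61.8551667
  hemisphere W, so the sign is −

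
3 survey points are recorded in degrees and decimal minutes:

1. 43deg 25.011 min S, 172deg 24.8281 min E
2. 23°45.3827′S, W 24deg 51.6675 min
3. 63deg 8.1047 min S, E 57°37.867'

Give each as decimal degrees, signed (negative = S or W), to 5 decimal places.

1. -43.41685, 172.41380
2. -23.75638, -24.86113
3. -63.13508, 57.63112

Point 1:
  Lat: 43 + 25.011/60 = 43.416850
  S → negative
  Lon: 172 + 24.8281/60 = 172.413802
  E ⇒ keep positive
Point 2:
  Latitude: 23 + 45.3827/60 = 23.756378
  S → negative
  Longitude: 24 + 51.6675/60 = 24.861125
  hemisphere W, so the sign is −
Point 3:
  Lat: 8.1047′ = 0.135078°; total 63.135078
  hemisphere S, so the sign is −
  Lon: 37.867′ = 0.631117°; total 57.631117
  E → positive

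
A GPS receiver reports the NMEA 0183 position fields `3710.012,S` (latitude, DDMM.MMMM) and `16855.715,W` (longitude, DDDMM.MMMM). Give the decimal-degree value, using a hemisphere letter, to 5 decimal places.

Lat: degrees = first 2 digits = 37, minutes = 10.012; 37 + 10.012/60 = 37.166867
Longitude: split at 3 digits → 168° and 55.715′; 168 + 55.715/60 = 168.928583

37.16687° S, 168.92858° W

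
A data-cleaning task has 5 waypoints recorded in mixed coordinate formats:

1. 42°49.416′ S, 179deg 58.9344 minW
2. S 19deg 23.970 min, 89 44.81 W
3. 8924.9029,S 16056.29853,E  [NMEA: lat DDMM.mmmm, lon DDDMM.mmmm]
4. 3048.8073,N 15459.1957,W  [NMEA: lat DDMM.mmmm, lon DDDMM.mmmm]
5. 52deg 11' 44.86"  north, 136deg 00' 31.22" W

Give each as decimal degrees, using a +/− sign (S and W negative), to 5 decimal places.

1. -42.82360, -179.98224
2. -19.39950, -89.74683
3. -89.41505, 160.93831
4. 30.81346, -154.98660
5. 52.19579, -136.00867

Point 1:
  Lat: 42 + 49.416/60 = 42.823600
  S ⇒ negate
  Longitude: 179 + 58.9344/60 = 179.982240
  hemisphere W, so the sign is −
Point 2:
  Latitude: 23.97′ = 0.399500°; total 19.399500
  S ⇒ negate
  Longitude: 44.81′ = 0.746833°; total 89.746833
  W ⇒ negate
Point 3:
  Lat: split at 2 digits → 89° and 24.9029′; 89 + 24.9029/60 = 89.415048
  S ⇒ negate
  Lon: split at 3 digits → 160° and 56.29853′; 160 + 56.29853/60 = 160.938309
  E ⇒ keep positive
Point 4:
  Lat: split at 2 digits → 30° and 48.8073′; 30 + 48.8073/60 = 30.813455
  N → positive
  Lon: degrees = first 3 digits = 154, minutes = 59.1957; 154 + 59.1957/60 = 154.986595
  W ⇒ negate
Point 5:
  Lat: 52° + 11/60 + 44.86/3600 = 52 + 0.183333 + 0.012461 = 52.195794
  N → positive
  Longitude: 136 + 0/60 + 31.22/3600 = 136.008672
  W ⇒ negate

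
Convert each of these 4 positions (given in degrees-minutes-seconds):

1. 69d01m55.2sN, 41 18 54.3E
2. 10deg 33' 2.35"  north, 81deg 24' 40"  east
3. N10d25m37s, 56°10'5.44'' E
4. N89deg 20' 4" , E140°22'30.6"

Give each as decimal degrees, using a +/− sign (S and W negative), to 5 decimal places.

Point 1:
  Lat: 69 + 1/60 + 55.2/3600 = 69.032000
  N ⇒ keep positive
  Longitude: 41° + 18/60 + 54.3/3600 = 41 + 0.300000 + 0.015083 = 41.315083
  E ⇒ keep positive
Point 2:
  Latitude: 10 + 33/60 + 2.35/3600 = 10.550653
  N ⇒ keep positive
  λ: 81° + 24/60 + 40/3600 = 81 + 0.400000 + 0.011111 = 81.411111
  E ⇒ keep positive
Point 3:
  Lat: 10° + 25/60 + 37/3600 = 10 + 0.416667 + 0.010278 = 10.426944
  N → positive
  Longitude: 10′ + 5.44″ = 10.09067′; 56 + 10.09067/60 = 56.168178
  E ⇒ keep positive
Point 4:
  Lat: 89° + 20/60 + 4/3600 = 89 + 0.333333 + 0.001111 = 89.334444
  N → positive
  Longitude: 140° + 22/60 + 30.6/3600 = 140 + 0.366667 + 0.008500 = 140.375167
  E → positive

1. 69.03200, 41.31508
2. 10.55065, 81.41111
3. 10.42694, 56.16818
4. 89.33444, 140.37517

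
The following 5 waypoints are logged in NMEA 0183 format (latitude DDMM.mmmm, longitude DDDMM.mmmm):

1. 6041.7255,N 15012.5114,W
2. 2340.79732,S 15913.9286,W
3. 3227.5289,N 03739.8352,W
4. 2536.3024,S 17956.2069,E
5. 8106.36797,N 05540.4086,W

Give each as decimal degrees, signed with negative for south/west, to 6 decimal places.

Point 1:
  φ: degrees = first 2 digits = 60, minutes = 41.7255; 60 + 41.7255/60 = 60.6954250
  N ⇒ keep positive
  Lon: degrees = first 3 digits = 150, minutes = 12.5114; 150 + 12.5114/60 = 150.2085233
  W → negative
Point 2:
  φ: split at 2 digits → 23° and 40.79732′; 23 + 40.79732/60 = 23.6799553
  S ⇒ negate
  λ: split at 3 digits → 159° and 13.9286′; 159 + 13.9286/60 = 159.2321433
  W ⇒ negate
Point 3:
  φ: degrees = first 2 digits = 32, minutes = 27.5289; 32 + 27.5289/60 = 32.4588150
  N ⇒ keep positive
  Longitude: split at 3 digits → 037° and 39.8352′; 37 + 39.8352/60 = 37.6639200
  hemisphere W, so the sign is −
Point 4:
  Lat: degrees = first 2 digits = 25, minutes = 36.3024; 25 + 36.3024/60 = 25.6050400
  S ⇒ negate
  Longitude: degrees = first 3 digits = 179, minutes = 56.2069; 179 + 56.2069/60 = 179.9367817
  E ⇒ keep positive
Point 5:
  Lat: degrees = first 2 digits = 81, minutes = 6.36797; 81 + 6.36797/60 = 81.1061328
  N → positive
  Longitude: degrees = first 3 digits = 55, minutes = 40.4086; 55 + 40.4086/60 = 55.6734767
  hemisphere W, so the sign is −

1. 60.695425, -150.208523
2. -23.679955, -159.232143
3. 32.458815, -37.663920
4. -25.605040, 179.936782
5. 81.106133, -55.673477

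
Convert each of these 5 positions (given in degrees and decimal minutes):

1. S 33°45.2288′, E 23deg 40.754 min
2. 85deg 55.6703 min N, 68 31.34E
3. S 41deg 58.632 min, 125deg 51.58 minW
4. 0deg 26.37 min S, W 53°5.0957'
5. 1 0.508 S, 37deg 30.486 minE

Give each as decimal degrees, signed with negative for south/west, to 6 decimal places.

Point 1:
  Lat: 33 + 45.2288/60 = 33.7538133
  S ⇒ negate
  λ: 23 + 40.754/60 = 23.6792333
  E → positive
Point 2:
  Lat: 55.6703′ = 0.927838°; total 85.9278383
  N ⇒ keep positive
  Lon: 31.34′ = 0.522333°; total 68.5223333
  E → positive
Point 3:
  Lat: 41 + 58.632/60 = 41.9772000
  S → negative
  Lon: 125 + 51.58/60 = 125.8596667
  hemisphere W, so the sign is −
Point 4:
  Latitude: 26.37′ = 0.439500°; total 0.4395000
  S → negative
  Lon: 5.0957′ = 0.084928°; total 53.0849283
  W → negative
Point 5:
  Lat: 0.508′ = 0.008467°; total 1.0084667
  hemisphere S, so the sign is −
  Lon: 30.486′ = 0.508100°; total 37.5081000
  E ⇒ keep positive

1. -33.753813, 23.679233
2. 85.927838, 68.522333
3. -41.977200, -125.859667
4. -0.439500, -53.084928
5. -1.008467, 37.508100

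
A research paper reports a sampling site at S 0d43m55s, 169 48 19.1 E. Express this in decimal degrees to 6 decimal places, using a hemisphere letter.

φ: 0 + 43/60 + 55/3600 = 0.7319444
Lon: 48′ + 19.1″ = 48.31833′; 169 + 48.31833/60 = 169.8053056

0.731944° S, 169.805306° E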